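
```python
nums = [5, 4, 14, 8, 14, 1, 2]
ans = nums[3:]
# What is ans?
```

nums has length 7. The slice nums[3:] selects indices [3, 4, 5, 6] (3->8, 4->14, 5->1, 6->2), giving [8, 14, 1, 2].

[8, 14, 1, 2]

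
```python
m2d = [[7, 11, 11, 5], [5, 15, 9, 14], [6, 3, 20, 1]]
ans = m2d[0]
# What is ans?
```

m2d has 3 rows. Row 0 is [7, 11, 11, 5].

[7, 11, 11, 5]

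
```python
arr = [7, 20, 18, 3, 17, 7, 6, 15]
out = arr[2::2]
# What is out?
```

arr has length 8. The slice arr[2::2] selects indices [2, 4, 6] (2->18, 4->17, 6->6), giving [18, 17, 6].

[18, 17, 6]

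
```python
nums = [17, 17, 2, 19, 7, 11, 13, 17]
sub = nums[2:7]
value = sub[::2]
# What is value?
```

nums has length 8. The slice nums[2:7] selects indices [2, 3, 4, 5, 6] (2->2, 3->19, 4->7, 5->11, 6->13), giving [2, 19, 7, 11, 13]. So sub = [2, 19, 7, 11, 13]. sub has length 5. The slice sub[::2] selects indices [0, 2, 4] (0->2, 2->7, 4->13), giving [2, 7, 13].

[2, 7, 13]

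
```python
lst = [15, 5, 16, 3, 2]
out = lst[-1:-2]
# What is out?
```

lst has length 5. The slice lst[-1:-2] resolves to an empty index range, so the result is [].

[]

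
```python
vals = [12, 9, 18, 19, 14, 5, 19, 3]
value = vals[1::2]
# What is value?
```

vals has length 8. The slice vals[1::2] selects indices [1, 3, 5, 7] (1->9, 3->19, 5->5, 7->3), giving [9, 19, 5, 3].

[9, 19, 5, 3]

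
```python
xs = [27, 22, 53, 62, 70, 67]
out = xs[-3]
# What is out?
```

xs has length 6. Negative index -3 maps to positive index 6 + (-3) = 3. xs[3] = 62.

62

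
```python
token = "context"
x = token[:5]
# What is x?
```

token has length 7. The slice token[:5] selects indices [0, 1, 2, 3, 4] (0->'c', 1->'o', 2->'n', 3->'t', 4->'e'), giving 'conte'.

'conte'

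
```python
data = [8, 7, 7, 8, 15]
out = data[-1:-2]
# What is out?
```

data has length 5. The slice data[-1:-2] resolves to an empty index range, so the result is [].

[]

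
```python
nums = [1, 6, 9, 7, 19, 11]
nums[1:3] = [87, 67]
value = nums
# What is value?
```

nums starts as [1, 6, 9, 7, 19, 11] (length 6). The slice nums[1:3] covers indices [1, 2] with values [6, 9]. Replacing that slice with [87, 67] (same length) produces [1, 87, 67, 7, 19, 11].

[1, 87, 67, 7, 19, 11]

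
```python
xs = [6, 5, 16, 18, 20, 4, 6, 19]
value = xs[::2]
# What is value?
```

xs has length 8. The slice xs[::2] selects indices [0, 2, 4, 6] (0->6, 2->16, 4->20, 6->6), giving [6, 16, 20, 6].

[6, 16, 20, 6]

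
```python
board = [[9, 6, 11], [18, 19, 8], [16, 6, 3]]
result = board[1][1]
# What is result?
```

board[1] = [18, 19, 8]. Taking column 1 of that row yields 19.

19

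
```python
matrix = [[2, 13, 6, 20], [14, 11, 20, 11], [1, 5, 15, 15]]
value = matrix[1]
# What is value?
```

matrix has 3 rows. Row 1 is [14, 11, 20, 11].

[14, 11, 20, 11]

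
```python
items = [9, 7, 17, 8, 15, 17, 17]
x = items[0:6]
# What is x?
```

items has length 7. The slice items[0:6] selects indices [0, 1, 2, 3, 4, 5] (0->9, 1->7, 2->17, 3->8, 4->15, 5->17), giving [9, 7, 17, 8, 15, 17].

[9, 7, 17, 8, 15, 17]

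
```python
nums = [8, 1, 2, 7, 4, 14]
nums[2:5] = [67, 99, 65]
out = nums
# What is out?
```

nums starts as [8, 1, 2, 7, 4, 14] (length 6). The slice nums[2:5] covers indices [2, 3, 4] with values [2, 7, 4]. Replacing that slice with [67, 99, 65] (same length) produces [8, 1, 67, 99, 65, 14].

[8, 1, 67, 99, 65, 14]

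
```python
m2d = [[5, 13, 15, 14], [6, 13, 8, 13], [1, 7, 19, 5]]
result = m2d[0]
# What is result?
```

m2d has 3 rows. Row 0 is [5, 13, 15, 14].

[5, 13, 15, 14]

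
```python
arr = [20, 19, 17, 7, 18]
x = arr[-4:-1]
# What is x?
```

arr has length 5. The slice arr[-4:-1] selects indices [1, 2, 3] (1->19, 2->17, 3->7), giving [19, 17, 7].

[19, 17, 7]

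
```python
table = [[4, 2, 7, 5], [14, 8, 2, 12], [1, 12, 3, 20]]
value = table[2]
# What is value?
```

table has 3 rows. Row 2 is [1, 12, 3, 20].

[1, 12, 3, 20]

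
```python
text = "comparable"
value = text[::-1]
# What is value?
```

text has length 10. The slice text[::-1] selects indices [9, 8, 7, 6, 5, 4, 3, 2, 1, 0] (9->'e', 8->'l', 7->'b', 6->'a', 5->'r', 4->'a', 3->'p', 2->'m', 1->'o', 0->'c'), giving 'elbarapmoc'.

'elbarapmoc'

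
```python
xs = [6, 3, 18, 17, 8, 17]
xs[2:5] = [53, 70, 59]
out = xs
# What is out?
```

xs starts as [6, 3, 18, 17, 8, 17] (length 6). The slice xs[2:5] covers indices [2, 3, 4] with values [18, 17, 8]. Replacing that slice with [53, 70, 59] (same length) produces [6, 3, 53, 70, 59, 17].

[6, 3, 53, 70, 59, 17]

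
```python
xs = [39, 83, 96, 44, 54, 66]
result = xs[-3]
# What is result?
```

xs has length 6. Negative index -3 maps to positive index 6 + (-3) = 3. xs[3] = 44.

44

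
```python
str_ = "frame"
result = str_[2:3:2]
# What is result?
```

str_ has length 5. The slice str_[2:3:2] selects indices [2] (2->'a'), giving 'a'.

'a'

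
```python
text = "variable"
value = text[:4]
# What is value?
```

text has length 8. The slice text[:4] selects indices [0, 1, 2, 3] (0->'v', 1->'a', 2->'r', 3->'i'), giving 'vari'.

'vari'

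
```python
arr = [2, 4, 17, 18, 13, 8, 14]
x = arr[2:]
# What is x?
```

arr has length 7. The slice arr[2:] selects indices [2, 3, 4, 5, 6] (2->17, 3->18, 4->13, 5->8, 6->14), giving [17, 18, 13, 8, 14].

[17, 18, 13, 8, 14]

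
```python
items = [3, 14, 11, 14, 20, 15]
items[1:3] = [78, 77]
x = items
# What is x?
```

items starts as [3, 14, 11, 14, 20, 15] (length 6). The slice items[1:3] covers indices [1, 2] with values [14, 11]. Replacing that slice with [78, 77] (same length) produces [3, 78, 77, 14, 20, 15].

[3, 78, 77, 14, 20, 15]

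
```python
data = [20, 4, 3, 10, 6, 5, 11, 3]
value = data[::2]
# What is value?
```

data has length 8. The slice data[::2] selects indices [0, 2, 4, 6] (0->20, 2->3, 4->6, 6->11), giving [20, 3, 6, 11].

[20, 3, 6, 11]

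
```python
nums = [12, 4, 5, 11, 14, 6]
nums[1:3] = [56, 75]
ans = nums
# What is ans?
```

nums starts as [12, 4, 5, 11, 14, 6] (length 6). The slice nums[1:3] covers indices [1, 2] with values [4, 5]. Replacing that slice with [56, 75] (same length) produces [12, 56, 75, 11, 14, 6].

[12, 56, 75, 11, 14, 6]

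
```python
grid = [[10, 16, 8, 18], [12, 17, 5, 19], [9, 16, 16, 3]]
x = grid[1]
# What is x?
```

grid has 3 rows. Row 1 is [12, 17, 5, 19].

[12, 17, 5, 19]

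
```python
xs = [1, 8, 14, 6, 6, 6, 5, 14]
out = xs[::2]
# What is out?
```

xs has length 8. The slice xs[::2] selects indices [0, 2, 4, 6] (0->1, 2->14, 4->6, 6->5), giving [1, 14, 6, 5].

[1, 14, 6, 5]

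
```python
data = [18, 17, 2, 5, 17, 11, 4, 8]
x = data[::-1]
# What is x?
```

data has length 8. The slice data[::-1] selects indices [7, 6, 5, 4, 3, 2, 1, 0] (7->8, 6->4, 5->11, 4->17, 3->5, 2->2, 1->17, 0->18), giving [8, 4, 11, 17, 5, 2, 17, 18].

[8, 4, 11, 17, 5, 2, 17, 18]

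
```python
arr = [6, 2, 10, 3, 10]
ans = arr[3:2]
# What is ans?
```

arr has length 5. The slice arr[3:2] resolves to an empty index range, so the result is [].

[]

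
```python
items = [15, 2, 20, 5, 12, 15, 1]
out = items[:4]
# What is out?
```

items has length 7. The slice items[:4] selects indices [0, 1, 2, 3] (0->15, 1->2, 2->20, 3->5), giving [15, 2, 20, 5].

[15, 2, 20, 5]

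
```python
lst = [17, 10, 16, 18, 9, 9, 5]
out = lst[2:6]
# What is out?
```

lst has length 7. The slice lst[2:6] selects indices [2, 3, 4, 5] (2->16, 3->18, 4->9, 5->9), giving [16, 18, 9, 9].

[16, 18, 9, 9]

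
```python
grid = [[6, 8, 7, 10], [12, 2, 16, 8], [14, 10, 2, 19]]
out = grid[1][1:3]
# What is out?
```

grid[1] = [12, 2, 16, 8]. grid[1] has length 4. The slice grid[1][1:3] selects indices [1, 2] (1->2, 2->16), giving [2, 16].

[2, 16]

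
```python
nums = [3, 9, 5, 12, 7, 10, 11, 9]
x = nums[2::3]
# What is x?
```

nums has length 8. The slice nums[2::3] selects indices [2, 5] (2->5, 5->10), giving [5, 10].

[5, 10]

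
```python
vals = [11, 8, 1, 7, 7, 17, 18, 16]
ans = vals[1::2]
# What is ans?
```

vals has length 8. The slice vals[1::2] selects indices [1, 3, 5, 7] (1->8, 3->7, 5->17, 7->16), giving [8, 7, 17, 16].

[8, 7, 17, 16]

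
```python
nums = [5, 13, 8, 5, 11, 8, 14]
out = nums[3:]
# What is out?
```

nums has length 7. The slice nums[3:] selects indices [3, 4, 5, 6] (3->5, 4->11, 5->8, 6->14), giving [5, 11, 8, 14].

[5, 11, 8, 14]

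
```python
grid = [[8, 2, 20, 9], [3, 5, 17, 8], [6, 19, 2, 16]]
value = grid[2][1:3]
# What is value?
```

grid[2] = [6, 19, 2, 16]. grid[2] has length 4. The slice grid[2][1:3] selects indices [1, 2] (1->19, 2->2), giving [19, 2].

[19, 2]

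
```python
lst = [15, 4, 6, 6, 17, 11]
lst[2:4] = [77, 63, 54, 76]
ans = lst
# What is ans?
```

lst starts as [15, 4, 6, 6, 17, 11] (length 6). The slice lst[2:4] covers indices [2, 3] with values [6, 6]. Replacing that slice with [77, 63, 54, 76] (different length) produces [15, 4, 77, 63, 54, 76, 17, 11].

[15, 4, 77, 63, 54, 76, 17, 11]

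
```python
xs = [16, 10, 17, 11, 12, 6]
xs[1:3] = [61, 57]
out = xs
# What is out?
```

xs starts as [16, 10, 17, 11, 12, 6] (length 6). The slice xs[1:3] covers indices [1, 2] with values [10, 17]. Replacing that slice with [61, 57] (same length) produces [16, 61, 57, 11, 12, 6].

[16, 61, 57, 11, 12, 6]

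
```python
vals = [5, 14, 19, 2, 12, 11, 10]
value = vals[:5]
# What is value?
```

vals has length 7. The slice vals[:5] selects indices [0, 1, 2, 3, 4] (0->5, 1->14, 2->19, 3->2, 4->12), giving [5, 14, 19, 2, 12].

[5, 14, 19, 2, 12]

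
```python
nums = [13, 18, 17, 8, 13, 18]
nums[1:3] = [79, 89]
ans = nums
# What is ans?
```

nums starts as [13, 18, 17, 8, 13, 18] (length 6). The slice nums[1:3] covers indices [1, 2] with values [18, 17]. Replacing that slice with [79, 89] (same length) produces [13, 79, 89, 8, 13, 18].

[13, 79, 89, 8, 13, 18]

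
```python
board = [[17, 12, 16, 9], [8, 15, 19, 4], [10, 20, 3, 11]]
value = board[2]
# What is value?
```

board has 3 rows. Row 2 is [10, 20, 3, 11].

[10, 20, 3, 11]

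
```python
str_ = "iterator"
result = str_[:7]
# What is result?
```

str_ has length 8. The slice str_[:7] selects indices [0, 1, 2, 3, 4, 5, 6] (0->'i', 1->'t', 2->'e', 3->'r', 4->'a', 5->'t', 6->'o'), giving 'iterato'.

'iterato'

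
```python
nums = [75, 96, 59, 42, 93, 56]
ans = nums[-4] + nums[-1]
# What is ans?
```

nums has length 6. Negative index -4 maps to positive index 6 + (-4) = 2. nums[2] = 59.
nums has length 6. Negative index -1 maps to positive index 6 + (-1) = 5. nums[5] = 56.
Sum: 59 + 56 = 115.

115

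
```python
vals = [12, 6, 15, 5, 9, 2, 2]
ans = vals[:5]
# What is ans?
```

vals has length 7. The slice vals[:5] selects indices [0, 1, 2, 3, 4] (0->12, 1->6, 2->15, 3->5, 4->9), giving [12, 6, 15, 5, 9].

[12, 6, 15, 5, 9]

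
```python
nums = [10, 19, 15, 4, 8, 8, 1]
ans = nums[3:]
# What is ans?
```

nums has length 7. The slice nums[3:] selects indices [3, 4, 5, 6] (3->4, 4->8, 5->8, 6->1), giving [4, 8, 8, 1].

[4, 8, 8, 1]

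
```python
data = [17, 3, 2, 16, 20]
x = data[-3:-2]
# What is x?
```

data has length 5. The slice data[-3:-2] selects indices [2] (2->2), giving [2].

[2]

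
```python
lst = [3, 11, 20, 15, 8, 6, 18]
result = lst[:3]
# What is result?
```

lst has length 7. The slice lst[:3] selects indices [0, 1, 2] (0->3, 1->11, 2->20), giving [3, 11, 20].

[3, 11, 20]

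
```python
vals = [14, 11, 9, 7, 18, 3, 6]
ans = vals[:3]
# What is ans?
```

vals has length 7. The slice vals[:3] selects indices [0, 1, 2] (0->14, 1->11, 2->9), giving [14, 11, 9].

[14, 11, 9]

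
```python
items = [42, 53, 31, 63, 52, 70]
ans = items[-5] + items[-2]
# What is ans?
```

items has length 6. Negative index -5 maps to positive index 6 + (-5) = 1. items[1] = 53.
items has length 6. Negative index -2 maps to positive index 6 + (-2) = 4. items[4] = 52.
Sum: 53 + 52 = 105.

105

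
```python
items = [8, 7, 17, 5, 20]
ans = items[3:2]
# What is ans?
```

items has length 5. The slice items[3:2] resolves to an empty index range, so the result is [].

[]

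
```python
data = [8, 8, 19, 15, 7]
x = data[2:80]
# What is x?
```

data has length 5. The slice data[2:80] selects indices [2, 3, 4] (2->19, 3->15, 4->7), giving [19, 15, 7].

[19, 15, 7]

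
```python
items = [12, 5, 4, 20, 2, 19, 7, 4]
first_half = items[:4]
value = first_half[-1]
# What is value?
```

items has length 8. The slice items[:4] selects indices [0, 1, 2, 3] (0->12, 1->5, 2->4, 3->20), giving [12, 5, 4, 20]. So first_half = [12, 5, 4, 20]. Then first_half[-1] = 20.

20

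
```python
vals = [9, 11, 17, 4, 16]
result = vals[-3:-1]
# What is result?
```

vals has length 5. The slice vals[-3:-1] selects indices [2, 3] (2->17, 3->4), giving [17, 4].

[17, 4]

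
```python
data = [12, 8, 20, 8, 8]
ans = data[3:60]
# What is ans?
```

data has length 5. The slice data[3:60] selects indices [3, 4] (3->8, 4->8), giving [8, 8].

[8, 8]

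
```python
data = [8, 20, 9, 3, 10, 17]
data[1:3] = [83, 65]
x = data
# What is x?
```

data starts as [8, 20, 9, 3, 10, 17] (length 6). The slice data[1:3] covers indices [1, 2] with values [20, 9]. Replacing that slice with [83, 65] (same length) produces [8, 83, 65, 3, 10, 17].

[8, 83, 65, 3, 10, 17]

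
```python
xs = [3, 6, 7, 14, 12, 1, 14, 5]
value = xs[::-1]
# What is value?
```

xs has length 8. The slice xs[::-1] selects indices [7, 6, 5, 4, 3, 2, 1, 0] (7->5, 6->14, 5->1, 4->12, 3->14, 2->7, 1->6, 0->3), giving [5, 14, 1, 12, 14, 7, 6, 3].

[5, 14, 1, 12, 14, 7, 6, 3]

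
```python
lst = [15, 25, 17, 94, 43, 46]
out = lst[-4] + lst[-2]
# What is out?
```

lst has length 6. Negative index -4 maps to positive index 6 + (-4) = 2. lst[2] = 17.
lst has length 6. Negative index -2 maps to positive index 6 + (-2) = 4. lst[4] = 43.
Sum: 17 + 43 = 60.

60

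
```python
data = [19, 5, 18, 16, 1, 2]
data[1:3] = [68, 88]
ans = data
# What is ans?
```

data starts as [19, 5, 18, 16, 1, 2] (length 6). The slice data[1:3] covers indices [1, 2] with values [5, 18]. Replacing that slice with [68, 88] (same length) produces [19, 68, 88, 16, 1, 2].

[19, 68, 88, 16, 1, 2]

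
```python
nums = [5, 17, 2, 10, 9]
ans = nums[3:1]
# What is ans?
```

nums has length 5. The slice nums[3:1] resolves to an empty index range, so the result is [].

[]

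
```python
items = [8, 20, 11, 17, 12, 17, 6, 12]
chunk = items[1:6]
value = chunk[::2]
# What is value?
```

items has length 8. The slice items[1:6] selects indices [1, 2, 3, 4, 5] (1->20, 2->11, 3->17, 4->12, 5->17), giving [20, 11, 17, 12, 17]. So chunk = [20, 11, 17, 12, 17]. chunk has length 5. The slice chunk[::2] selects indices [0, 2, 4] (0->20, 2->17, 4->17), giving [20, 17, 17].

[20, 17, 17]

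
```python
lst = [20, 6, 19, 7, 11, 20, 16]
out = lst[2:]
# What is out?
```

lst has length 7. The slice lst[2:] selects indices [2, 3, 4, 5, 6] (2->19, 3->7, 4->11, 5->20, 6->16), giving [19, 7, 11, 20, 16].

[19, 7, 11, 20, 16]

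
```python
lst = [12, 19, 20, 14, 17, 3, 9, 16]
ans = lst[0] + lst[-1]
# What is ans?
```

lst has length 8. lst[0] = 12.
lst has length 8. Negative index -1 maps to positive index 8 + (-1) = 7. lst[7] = 16.
Sum: 12 + 16 = 28.

28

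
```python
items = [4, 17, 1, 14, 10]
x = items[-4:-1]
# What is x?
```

items has length 5. The slice items[-4:-1] selects indices [1, 2, 3] (1->17, 2->1, 3->14), giving [17, 1, 14].

[17, 1, 14]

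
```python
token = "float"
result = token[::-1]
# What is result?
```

token has length 5. The slice token[::-1] selects indices [4, 3, 2, 1, 0] (4->'t', 3->'a', 2->'o', 1->'l', 0->'f'), giving 'taolf'.

'taolf'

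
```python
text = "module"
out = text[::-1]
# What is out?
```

text has length 6. The slice text[::-1] selects indices [5, 4, 3, 2, 1, 0] (5->'e', 4->'l', 3->'u', 2->'d', 1->'o', 0->'m'), giving 'eludom'.

'eludom'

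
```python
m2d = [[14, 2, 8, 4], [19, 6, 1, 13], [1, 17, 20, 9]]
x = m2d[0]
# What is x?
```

m2d has 3 rows. Row 0 is [14, 2, 8, 4].

[14, 2, 8, 4]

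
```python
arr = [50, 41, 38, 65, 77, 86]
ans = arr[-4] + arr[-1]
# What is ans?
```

arr has length 6. Negative index -4 maps to positive index 6 + (-4) = 2. arr[2] = 38.
arr has length 6. Negative index -1 maps to positive index 6 + (-1) = 5. arr[5] = 86.
Sum: 38 + 86 = 124.

124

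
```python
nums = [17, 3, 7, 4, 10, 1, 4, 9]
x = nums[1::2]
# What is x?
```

nums has length 8. The slice nums[1::2] selects indices [1, 3, 5, 7] (1->3, 3->4, 5->1, 7->9), giving [3, 4, 1, 9].

[3, 4, 1, 9]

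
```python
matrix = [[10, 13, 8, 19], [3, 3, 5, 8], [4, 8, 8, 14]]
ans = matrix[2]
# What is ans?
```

matrix has 3 rows. Row 2 is [4, 8, 8, 14].

[4, 8, 8, 14]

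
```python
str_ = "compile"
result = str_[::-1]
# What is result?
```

str_ has length 7. The slice str_[::-1] selects indices [6, 5, 4, 3, 2, 1, 0] (6->'e', 5->'l', 4->'i', 3->'p', 2->'m', 1->'o', 0->'c'), giving 'elipmoc'.

'elipmoc'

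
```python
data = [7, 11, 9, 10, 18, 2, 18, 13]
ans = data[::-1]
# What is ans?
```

data has length 8. The slice data[::-1] selects indices [7, 6, 5, 4, 3, 2, 1, 0] (7->13, 6->18, 5->2, 4->18, 3->10, 2->9, 1->11, 0->7), giving [13, 18, 2, 18, 10, 9, 11, 7].

[13, 18, 2, 18, 10, 9, 11, 7]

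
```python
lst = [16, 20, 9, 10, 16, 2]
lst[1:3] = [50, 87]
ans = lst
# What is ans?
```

lst starts as [16, 20, 9, 10, 16, 2] (length 6). The slice lst[1:3] covers indices [1, 2] with values [20, 9]. Replacing that slice with [50, 87] (same length) produces [16, 50, 87, 10, 16, 2].

[16, 50, 87, 10, 16, 2]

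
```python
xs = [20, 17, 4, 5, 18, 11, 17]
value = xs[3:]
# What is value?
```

xs has length 7. The slice xs[3:] selects indices [3, 4, 5, 6] (3->5, 4->18, 5->11, 6->17), giving [5, 18, 11, 17].

[5, 18, 11, 17]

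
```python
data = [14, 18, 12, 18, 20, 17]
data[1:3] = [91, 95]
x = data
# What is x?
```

data starts as [14, 18, 12, 18, 20, 17] (length 6). The slice data[1:3] covers indices [1, 2] with values [18, 12]. Replacing that slice with [91, 95] (same length) produces [14, 91, 95, 18, 20, 17].

[14, 91, 95, 18, 20, 17]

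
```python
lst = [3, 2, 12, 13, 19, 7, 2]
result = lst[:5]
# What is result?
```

lst has length 7. The slice lst[:5] selects indices [0, 1, 2, 3, 4] (0->3, 1->2, 2->12, 3->13, 4->19), giving [3, 2, 12, 13, 19].

[3, 2, 12, 13, 19]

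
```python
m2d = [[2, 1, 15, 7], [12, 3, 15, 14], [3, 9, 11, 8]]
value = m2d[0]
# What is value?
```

m2d has 3 rows. Row 0 is [2, 1, 15, 7].

[2, 1, 15, 7]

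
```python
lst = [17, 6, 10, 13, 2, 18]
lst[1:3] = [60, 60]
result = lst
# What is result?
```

lst starts as [17, 6, 10, 13, 2, 18] (length 6). The slice lst[1:3] covers indices [1, 2] with values [6, 10]. Replacing that slice with [60, 60] (same length) produces [17, 60, 60, 13, 2, 18].

[17, 60, 60, 13, 2, 18]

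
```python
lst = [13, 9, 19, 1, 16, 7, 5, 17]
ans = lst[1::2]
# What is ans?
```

lst has length 8. The slice lst[1::2] selects indices [1, 3, 5, 7] (1->9, 3->1, 5->7, 7->17), giving [9, 1, 7, 17].

[9, 1, 7, 17]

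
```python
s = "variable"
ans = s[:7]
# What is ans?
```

s has length 8. The slice s[:7] selects indices [0, 1, 2, 3, 4, 5, 6] (0->'v', 1->'a', 2->'r', 3->'i', 4->'a', 5->'b', 6->'l'), giving 'variabl'.

'variabl'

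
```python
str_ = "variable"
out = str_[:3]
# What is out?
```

str_ has length 8. The slice str_[:3] selects indices [0, 1, 2] (0->'v', 1->'a', 2->'r'), giving 'var'.

'var'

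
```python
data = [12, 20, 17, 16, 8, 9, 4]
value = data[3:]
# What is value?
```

data has length 7. The slice data[3:] selects indices [3, 4, 5, 6] (3->16, 4->8, 5->9, 6->4), giving [16, 8, 9, 4].

[16, 8, 9, 4]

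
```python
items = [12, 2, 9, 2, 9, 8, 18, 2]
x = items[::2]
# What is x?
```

items has length 8. The slice items[::2] selects indices [0, 2, 4, 6] (0->12, 2->9, 4->9, 6->18), giving [12, 9, 9, 18].

[12, 9, 9, 18]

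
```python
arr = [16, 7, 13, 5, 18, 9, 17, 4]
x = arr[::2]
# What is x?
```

arr has length 8. The slice arr[::2] selects indices [0, 2, 4, 6] (0->16, 2->13, 4->18, 6->17), giving [16, 13, 18, 17].

[16, 13, 18, 17]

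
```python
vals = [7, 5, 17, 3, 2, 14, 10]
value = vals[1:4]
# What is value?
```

vals has length 7. The slice vals[1:4] selects indices [1, 2, 3] (1->5, 2->17, 3->3), giving [5, 17, 3].

[5, 17, 3]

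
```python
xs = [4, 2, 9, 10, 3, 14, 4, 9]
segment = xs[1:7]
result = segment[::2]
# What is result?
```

xs has length 8. The slice xs[1:7] selects indices [1, 2, 3, 4, 5, 6] (1->2, 2->9, 3->10, 4->3, 5->14, 6->4), giving [2, 9, 10, 3, 14, 4]. So segment = [2, 9, 10, 3, 14, 4]. segment has length 6. The slice segment[::2] selects indices [0, 2, 4] (0->2, 2->10, 4->14), giving [2, 10, 14].

[2, 10, 14]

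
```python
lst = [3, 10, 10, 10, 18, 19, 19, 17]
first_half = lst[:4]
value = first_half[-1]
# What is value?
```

lst has length 8. The slice lst[:4] selects indices [0, 1, 2, 3] (0->3, 1->10, 2->10, 3->10), giving [3, 10, 10, 10]. So first_half = [3, 10, 10, 10]. Then first_half[-1] = 10.

10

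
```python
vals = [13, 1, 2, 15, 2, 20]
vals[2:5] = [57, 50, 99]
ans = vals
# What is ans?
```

vals starts as [13, 1, 2, 15, 2, 20] (length 6). The slice vals[2:5] covers indices [2, 3, 4] with values [2, 15, 2]. Replacing that slice with [57, 50, 99] (same length) produces [13, 1, 57, 50, 99, 20].

[13, 1, 57, 50, 99, 20]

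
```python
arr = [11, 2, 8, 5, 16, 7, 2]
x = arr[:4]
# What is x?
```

arr has length 7. The slice arr[:4] selects indices [0, 1, 2, 3] (0->11, 1->2, 2->8, 3->5), giving [11, 2, 8, 5].

[11, 2, 8, 5]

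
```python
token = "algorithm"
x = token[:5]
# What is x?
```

token has length 9. The slice token[:5] selects indices [0, 1, 2, 3, 4] (0->'a', 1->'l', 2->'g', 3->'o', 4->'r'), giving 'algor'.

'algor'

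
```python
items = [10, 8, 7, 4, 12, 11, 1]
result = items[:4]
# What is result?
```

items has length 7. The slice items[:4] selects indices [0, 1, 2, 3] (0->10, 1->8, 2->7, 3->4), giving [10, 8, 7, 4].

[10, 8, 7, 4]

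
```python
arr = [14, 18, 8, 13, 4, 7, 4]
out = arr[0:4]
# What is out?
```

arr has length 7. The slice arr[0:4] selects indices [0, 1, 2, 3] (0->14, 1->18, 2->8, 3->13), giving [14, 18, 8, 13].

[14, 18, 8, 13]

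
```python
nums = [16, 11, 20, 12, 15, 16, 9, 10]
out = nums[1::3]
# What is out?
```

nums has length 8. The slice nums[1::3] selects indices [1, 4, 7] (1->11, 4->15, 7->10), giving [11, 15, 10].

[11, 15, 10]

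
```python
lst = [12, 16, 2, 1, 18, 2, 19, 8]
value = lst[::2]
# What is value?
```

lst has length 8. The slice lst[::2] selects indices [0, 2, 4, 6] (0->12, 2->2, 4->18, 6->19), giving [12, 2, 18, 19].

[12, 2, 18, 19]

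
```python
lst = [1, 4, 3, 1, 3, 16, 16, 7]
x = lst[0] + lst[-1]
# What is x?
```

lst has length 8. lst[0] = 1.
lst has length 8. Negative index -1 maps to positive index 8 + (-1) = 7. lst[7] = 7.
Sum: 1 + 7 = 8.

8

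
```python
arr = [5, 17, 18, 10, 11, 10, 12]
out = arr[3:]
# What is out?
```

arr has length 7. The slice arr[3:] selects indices [3, 4, 5, 6] (3->10, 4->11, 5->10, 6->12), giving [10, 11, 10, 12].

[10, 11, 10, 12]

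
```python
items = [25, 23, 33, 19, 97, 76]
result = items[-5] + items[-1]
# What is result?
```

items has length 6. Negative index -5 maps to positive index 6 + (-5) = 1. items[1] = 23.
items has length 6. Negative index -1 maps to positive index 6 + (-1) = 5. items[5] = 76.
Sum: 23 + 76 = 99.

99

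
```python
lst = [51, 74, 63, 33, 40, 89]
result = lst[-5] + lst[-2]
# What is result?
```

lst has length 6. Negative index -5 maps to positive index 6 + (-5) = 1. lst[1] = 74.
lst has length 6. Negative index -2 maps to positive index 6 + (-2) = 4. lst[4] = 40.
Sum: 74 + 40 = 114.

114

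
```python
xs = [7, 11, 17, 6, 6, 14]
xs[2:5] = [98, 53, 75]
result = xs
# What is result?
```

xs starts as [7, 11, 17, 6, 6, 14] (length 6). The slice xs[2:5] covers indices [2, 3, 4] with values [17, 6, 6]. Replacing that slice with [98, 53, 75] (same length) produces [7, 11, 98, 53, 75, 14].

[7, 11, 98, 53, 75, 14]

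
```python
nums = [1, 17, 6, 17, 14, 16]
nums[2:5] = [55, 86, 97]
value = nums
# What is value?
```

nums starts as [1, 17, 6, 17, 14, 16] (length 6). The slice nums[2:5] covers indices [2, 3, 4] with values [6, 17, 14]. Replacing that slice with [55, 86, 97] (same length) produces [1, 17, 55, 86, 97, 16].

[1, 17, 55, 86, 97, 16]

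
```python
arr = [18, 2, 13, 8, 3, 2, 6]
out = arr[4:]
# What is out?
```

arr has length 7. The slice arr[4:] selects indices [4, 5, 6] (4->3, 5->2, 6->6), giving [3, 2, 6].

[3, 2, 6]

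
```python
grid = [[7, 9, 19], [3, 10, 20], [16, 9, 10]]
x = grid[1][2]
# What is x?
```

grid[1] = [3, 10, 20]. Taking column 2 of that row yields 20.

20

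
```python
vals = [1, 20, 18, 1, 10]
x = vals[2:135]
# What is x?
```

vals has length 5. The slice vals[2:135] selects indices [2, 3, 4] (2->18, 3->1, 4->10), giving [18, 1, 10].

[18, 1, 10]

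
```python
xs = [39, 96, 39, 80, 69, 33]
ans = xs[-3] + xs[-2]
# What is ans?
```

xs has length 6. Negative index -3 maps to positive index 6 + (-3) = 3. xs[3] = 80.
xs has length 6. Negative index -2 maps to positive index 6 + (-2) = 4. xs[4] = 69.
Sum: 80 + 69 = 149.

149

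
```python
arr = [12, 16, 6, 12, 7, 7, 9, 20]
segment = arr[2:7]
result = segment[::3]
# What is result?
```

arr has length 8. The slice arr[2:7] selects indices [2, 3, 4, 5, 6] (2->6, 3->12, 4->7, 5->7, 6->9), giving [6, 12, 7, 7, 9]. So segment = [6, 12, 7, 7, 9]. segment has length 5. The slice segment[::3] selects indices [0, 3] (0->6, 3->7), giving [6, 7].

[6, 7]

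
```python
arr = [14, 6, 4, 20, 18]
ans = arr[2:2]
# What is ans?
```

arr has length 5. The slice arr[2:2] resolves to an empty index range, so the result is [].

[]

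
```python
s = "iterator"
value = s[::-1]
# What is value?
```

s has length 8. The slice s[::-1] selects indices [7, 6, 5, 4, 3, 2, 1, 0] (7->'r', 6->'o', 5->'t', 4->'a', 3->'r', 2->'e', 1->'t', 0->'i'), giving 'rotareti'.

'rotareti'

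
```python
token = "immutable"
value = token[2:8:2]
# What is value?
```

token has length 9. The slice token[2:8:2] selects indices [2, 4, 6] (2->'m', 4->'t', 6->'b'), giving 'mtb'.

'mtb'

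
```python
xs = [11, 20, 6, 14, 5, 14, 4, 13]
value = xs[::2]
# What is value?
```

xs has length 8. The slice xs[::2] selects indices [0, 2, 4, 6] (0->11, 2->6, 4->5, 6->4), giving [11, 6, 5, 4].

[11, 6, 5, 4]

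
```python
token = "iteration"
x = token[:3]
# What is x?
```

token has length 9. The slice token[:3] selects indices [0, 1, 2] (0->'i', 1->'t', 2->'e'), giving 'ite'.

'ite'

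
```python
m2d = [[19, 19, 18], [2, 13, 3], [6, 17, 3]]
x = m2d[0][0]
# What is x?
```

m2d[0] = [19, 19, 18]. Taking column 0 of that row yields 19.

19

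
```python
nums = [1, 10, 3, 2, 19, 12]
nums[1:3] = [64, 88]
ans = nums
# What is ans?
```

nums starts as [1, 10, 3, 2, 19, 12] (length 6). The slice nums[1:3] covers indices [1, 2] with values [10, 3]. Replacing that slice with [64, 88] (same length) produces [1, 64, 88, 2, 19, 12].

[1, 64, 88, 2, 19, 12]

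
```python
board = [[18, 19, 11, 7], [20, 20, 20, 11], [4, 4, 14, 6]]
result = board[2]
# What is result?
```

board has 3 rows. Row 2 is [4, 4, 14, 6].

[4, 4, 14, 6]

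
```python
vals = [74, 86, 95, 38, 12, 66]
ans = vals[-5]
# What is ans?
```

vals has length 6. Negative index -5 maps to positive index 6 + (-5) = 1. vals[1] = 86.

86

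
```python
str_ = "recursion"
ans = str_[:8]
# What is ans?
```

str_ has length 9. The slice str_[:8] selects indices [0, 1, 2, 3, 4, 5, 6, 7] (0->'r', 1->'e', 2->'c', 3->'u', 4->'r', 5->'s', 6->'i', 7->'o'), giving 'recursio'.

'recursio'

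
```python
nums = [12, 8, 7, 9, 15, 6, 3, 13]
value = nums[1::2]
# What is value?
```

nums has length 8. The slice nums[1::2] selects indices [1, 3, 5, 7] (1->8, 3->9, 5->6, 7->13), giving [8, 9, 6, 13].

[8, 9, 6, 13]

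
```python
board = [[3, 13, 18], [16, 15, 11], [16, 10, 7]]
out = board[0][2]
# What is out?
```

board[0] = [3, 13, 18]. Taking column 2 of that row yields 18.

18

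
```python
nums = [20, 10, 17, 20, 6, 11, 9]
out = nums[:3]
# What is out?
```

nums has length 7. The slice nums[:3] selects indices [0, 1, 2] (0->20, 1->10, 2->17), giving [20, 10, 17].

[20, 10, 17]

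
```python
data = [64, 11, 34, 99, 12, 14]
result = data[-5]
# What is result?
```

data has length 6. Negative index -5 maps to positive index 6 + (-5) = 1. data[1] = 11.

11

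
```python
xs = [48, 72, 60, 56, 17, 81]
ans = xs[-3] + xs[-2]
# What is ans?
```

xs has length 6. Negative index -3 maps to positive index 6 + (-3) = 3. xs[3] = 56.
xs has length 6. Negative index -2 maps to positive index 6 + (-2) = 4. xs[4] = 17.
Sum: 56 + 17 = 73.

73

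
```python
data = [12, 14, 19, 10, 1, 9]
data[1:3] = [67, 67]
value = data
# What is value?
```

data starts as [12, 14, 19, 10, 1, 9] (length 6). The slice data[1:3] covers indices [1, 2] with values [14, 19]. Replacing that slice with [67, 67] (same length) produces [12, 67, 67, 10, 1, 9].

[12, 67, 67, 10, 1, 9]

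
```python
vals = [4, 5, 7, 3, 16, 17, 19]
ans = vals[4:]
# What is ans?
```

vals has length 7. The slice vals[4:] selects indices [4, 5, 6] (4->16, 5->17, 6->19), giving [16, 17, 19].

[16, 17, 19]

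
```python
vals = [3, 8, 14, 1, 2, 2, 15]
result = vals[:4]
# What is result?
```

vals has length 7. The slice vals[:4] selects indices [0, 1, 2, 3] (0->3, 1->8, 2->14, 3->1), giving [3, 8, 14, 1].

[3, 8, 14, 1]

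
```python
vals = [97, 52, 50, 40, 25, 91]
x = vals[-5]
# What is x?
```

vals has length 6. Negative index -5 maps to positive index 6 + (-5) = 1. vals[1] = 52.

52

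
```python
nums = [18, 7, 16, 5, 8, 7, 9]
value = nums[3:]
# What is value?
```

nums has length 7. The slice nums[3:] selects indices [3, 4, 5, 6] (3->5, 4->8, 5->7, 6->9), giving [5, 8, 7, 9].

[5, 8, 7, 9]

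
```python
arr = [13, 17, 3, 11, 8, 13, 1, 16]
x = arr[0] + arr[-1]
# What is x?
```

arr has length 8. arr[0] = 13.
arr has length 8. Negative index -1 maps to positive index 8 + (-1) = 7. arr[7] = 16.
Sum: 13 + 16 = 29.

29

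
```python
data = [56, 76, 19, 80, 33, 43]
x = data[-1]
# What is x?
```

data has length 6. Negative index -1 maps to positive index 6 + (-1) = 5. data[5] = 43.

43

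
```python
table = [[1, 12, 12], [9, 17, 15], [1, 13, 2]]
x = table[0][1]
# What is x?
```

table[0] = [1, 12, 12]. Taking column 1 of that row yields 12.

12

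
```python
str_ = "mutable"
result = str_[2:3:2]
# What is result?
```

str_ has length 7. The slice str_[2:3:2] selects indices [2] (2->'t'), giving 't'.

't'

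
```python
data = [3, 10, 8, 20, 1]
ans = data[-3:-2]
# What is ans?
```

data has length 5. The slice data[-3:-2] selects indices [2] (2->8), giving [8].

[8]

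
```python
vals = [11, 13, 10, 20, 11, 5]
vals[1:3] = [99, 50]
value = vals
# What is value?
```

vals starts as [11, 13, 10, 20, 11, 5] (length 6). The slice vals[1:3] covers indices [1, 2] with values [13, 10]. Replacing that slice with [99, 50] (same length) produces [11, 99, 50, 20, 11, 5].

[11, 99, 50, 20, 11, 5]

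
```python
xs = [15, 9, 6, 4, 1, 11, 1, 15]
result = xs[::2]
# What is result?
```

xs has length 8. The slice xs[::2] selects indices [0, 2, 4, 6] (0->15, 2->6, 4->1, 6->1), giving [15, 6, 1, 1].

[15, 6, 1, 1]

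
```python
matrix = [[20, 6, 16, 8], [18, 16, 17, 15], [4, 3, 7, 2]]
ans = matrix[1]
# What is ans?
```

matrix has 3 rows. Row 1 is [18, 16, 17, 15].

[18, 16, 17, 15]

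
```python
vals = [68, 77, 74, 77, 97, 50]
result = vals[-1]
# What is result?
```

vals has length 6. Negative index -1 maps to positive index 6 + (-1) = 5. vals[5] = 50.

50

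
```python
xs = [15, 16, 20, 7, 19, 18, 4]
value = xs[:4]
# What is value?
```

xs has length 7. The slice xs[:4] selects indices [0, 1, 2, 3] (0->15, 1->16, 2->20, 3->7), giving [15, 16, 20, 7].

[15, 16, 20, 7]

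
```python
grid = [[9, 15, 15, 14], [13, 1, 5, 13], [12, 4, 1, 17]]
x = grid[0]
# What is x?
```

grid has 3 rows. Row 0 is [9, 15, 15, 14].

[9, 15, 15, 14]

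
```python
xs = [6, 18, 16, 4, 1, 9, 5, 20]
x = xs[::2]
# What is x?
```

xs has length 8. The slice xs[::2] selects indices [0, 2, 4, 6] (0->6, 2->16, 4->1, 6->5), giving [6, 16, 1, 5].

[6, 16, 1, 5]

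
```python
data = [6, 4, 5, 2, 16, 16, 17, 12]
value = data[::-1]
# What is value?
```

data has length 8. The slice data[::-1] selects indices [7, 6, 5, 4, 3, 2, 1, 0] (7->12, 6->17, 5->16, 4->16, 3->2, 2->5, 1->4, 0->6), giving [12, 17, 16, 16, 2, 5, 4, 6].

[12, 17, 16, 16, 2, 5, 4, 6]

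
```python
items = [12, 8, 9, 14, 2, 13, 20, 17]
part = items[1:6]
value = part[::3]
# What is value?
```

items has length 8. The slice items[1:6] selects indices [1, 2, 3, 4, 5] (1->8, 2->9, 3->14, 4->2, 5->13), giving [8, 9, 14, 2, 13]. So part = [8, 9, 14, 2, 13]. part has length 5. The slice part[::3] selects indices [0, 3] (0->8, 3->2), giving [8, 2].

[8, 2]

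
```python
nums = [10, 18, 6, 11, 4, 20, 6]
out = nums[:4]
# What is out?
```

nums has length 7. The slice nums[:4] selects indices [0, 1, 2, 3] (0->10, 1->18, 2->6, 3->11), giving [10, 18, 6, 11].

[10, 18, 6, 11]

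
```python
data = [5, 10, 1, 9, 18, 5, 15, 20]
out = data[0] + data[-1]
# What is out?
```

data has length 8. data[0] = 5.
data has length 8. Negative index -1 maps to positive index 8 + (-1) = 7. data[7] = 20.
Sum: 5 + 20 = 25.

25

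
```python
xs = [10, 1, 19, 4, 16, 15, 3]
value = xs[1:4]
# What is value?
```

xs has length 7. The slice xs[1:4] selects indices [1, 2, 3] (1->1, 2->19, 3->4), giving [1, 19, 4].

[1, 19, 4]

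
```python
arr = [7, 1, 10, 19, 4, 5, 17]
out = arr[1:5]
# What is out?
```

arr has length 7. The slice arr[1:5] selects indices [1, 2, 3, 4] (1->1, 2->10, 3->19, 4->4), giving [1, 10, 19, 4].

[1, 10, 19, 4]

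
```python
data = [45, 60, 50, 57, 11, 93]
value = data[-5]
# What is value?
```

data has length 6. Negative index -5 maps to positive index 6 + (-5) = 1. data[1] = 60.

60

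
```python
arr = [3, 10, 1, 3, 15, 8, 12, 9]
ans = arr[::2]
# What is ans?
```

arr has length 8. The slice arr[::2] selects indices [0, 2, 4, 6] (0->3, 2->1, 4->15, 6->12), giving [3, 1, 15, 12].

[3, 1, 15, 12]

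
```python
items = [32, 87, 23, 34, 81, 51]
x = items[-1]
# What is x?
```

items has length 6. Negative index -1 maps to positive index 6 + (-1) = 5. items[5] = 51.

51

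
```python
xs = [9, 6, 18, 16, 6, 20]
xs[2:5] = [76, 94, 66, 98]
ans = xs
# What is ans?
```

xs starts as [9, 6, 18, 16, 6, 20] (length 6). The slice xs[2:5] covers indices [2, 3, 4] with values [18, 16, 6]. Replacing that slice with [76, 94, 66, 98] (different length) produces [9, 6, 76, 94, 66, 98, 20].

[9, 6, 76, 94, 66, 98, 20]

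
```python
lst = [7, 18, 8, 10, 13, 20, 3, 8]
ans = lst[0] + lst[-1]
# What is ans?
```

lst has length 8. lst[0] = 7.
lst has length 8. Negative index -1 maps to positive index 8 + (-1) = 7. lst[7] = 8.
Sum: 7 + 8 = 15.

15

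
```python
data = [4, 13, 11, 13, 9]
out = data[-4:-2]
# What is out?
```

data has length 5. The slice data[-4:-2] selects indices [1, 2] (1->13, 2->11), giving [13, 11].

[13, 11]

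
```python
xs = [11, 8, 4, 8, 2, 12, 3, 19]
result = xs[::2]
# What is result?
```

xs has length 8. The slice xs[::2] selects indices [0, 2, 4, 6] (0->11, 2->4, 4->2, 6->3), giving [11, 4, 2, 3].

[11, 4, 2, 3]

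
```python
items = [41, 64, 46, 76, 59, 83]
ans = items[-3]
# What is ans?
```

items has length 6. Negative index -3 maps to positive index 6 + (-3) = 3. items[3] = 76.

76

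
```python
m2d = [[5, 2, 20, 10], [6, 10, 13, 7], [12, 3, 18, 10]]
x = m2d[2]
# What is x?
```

m2d has 3 rows. Row 2 is [12, 3, 18, 10].

[12, 3, 18, 10]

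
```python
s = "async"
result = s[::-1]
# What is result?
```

s has length 5. The slice s[::-1] selects indices [4, 3, 2, 1, 0] (4->'c', 3->'n', 2->'y', 1->'s', 0->'a'), giving 'cnysa'.

'cnysa'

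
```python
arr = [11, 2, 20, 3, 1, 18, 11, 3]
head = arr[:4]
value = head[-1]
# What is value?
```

arr has length 8. The slice arr[:4] selects indices [0, 1, 2, 3] (0->11, 1->2, 2->20, 3->3), giving [11, 2, 20, 3]. So head = [11, 2, 20, 3]. Then head[-1] = 3.

3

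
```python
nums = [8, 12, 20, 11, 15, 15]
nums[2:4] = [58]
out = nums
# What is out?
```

nums starts as [8, 12, 20, 11, 15, 15] (length 6). The slice nums[2:4] covers indices [2, 3] with values [20, 11]. Replacing that slice with [58] (different length) produces [8, 12, 58, 15, 15].

[8, 12, 58, 15, 15]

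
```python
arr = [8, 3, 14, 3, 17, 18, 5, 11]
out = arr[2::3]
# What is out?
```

arr has length 8. The slice arr[2::3] selects indices [2, 5] (2->14, 5->18), giving [14, 18].

[14, 18]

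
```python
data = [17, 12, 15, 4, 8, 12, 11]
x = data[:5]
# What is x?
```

data has length 7. The slice data[:5] selects indices [0, 1, 2, 3, 4] (0->17, 1->12, 2->15, 3->4, 4->8), giving [17, 12, 15, 4, 8].

[17, 12, 15, 4, 8]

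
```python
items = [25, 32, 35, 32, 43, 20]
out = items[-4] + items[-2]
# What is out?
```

items has length 6. Negative index -4 maps to positive index 6 + (-4) = 2. items[2] = 35.
items has length 6. Negative index -2 maps to positive index 6 + (-2) = 4. items[4] = 43.
Sum: 35 + 43 = 78.

78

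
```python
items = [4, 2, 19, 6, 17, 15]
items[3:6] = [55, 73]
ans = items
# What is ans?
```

items starts as [4, 2, 19, 6, 17, 15] (length 6). The slice items[3:6] covers indices [3, 4, 5] with values [6, 17, 15]. Replacing that slice with [55, 73] (different length) produces [4, 2, 19, 55, 73].

[4, 2, 19, 55, 73]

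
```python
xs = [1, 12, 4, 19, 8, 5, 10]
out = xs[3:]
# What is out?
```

xs has length 7. The slice xs[3:] selects indices [3, 4, 5, 6] (3->19, 4->8, 5->5, 6->10), giving [19, 8, 5, 10].

[19, 8, 5, 10]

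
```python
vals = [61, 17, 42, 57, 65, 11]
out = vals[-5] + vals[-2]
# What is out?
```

vals has length 6. Negative index -5 maps to positive index 6 + (-5) = 1. vals[1] = 17.
vals has length 6. Negative index -2 maps to positive index 6 + (-2) = 4. vals[4] = 65.
Sum: 17 + 65 = 82.

82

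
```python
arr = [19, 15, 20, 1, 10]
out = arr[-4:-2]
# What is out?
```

arr has length 5. The slice arr[-4:-2] selects indices [1, 2] (1->15, 2->20), giving [15, 20].

[15, 20]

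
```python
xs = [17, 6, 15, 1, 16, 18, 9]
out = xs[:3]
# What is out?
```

xs has length 7. The slice xs[:3] selects indices [0, 1, 2] (0->17, 1->6, 2->15), giving [17, 6, 15].

[17, 6, 15]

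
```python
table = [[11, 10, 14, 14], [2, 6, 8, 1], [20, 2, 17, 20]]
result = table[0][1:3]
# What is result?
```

table[0] = [11, 10, 14, 14]. table[0] has length 4. The slice table[0][1:3] selects indices [1, 2] (1->10, 2->14), giving [10, 14].

[10, 14]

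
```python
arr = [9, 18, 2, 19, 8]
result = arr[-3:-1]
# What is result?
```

arr has length 5. The slice arr[-3:-1] selects indices [2, 3] (2->2, 3->19), giving [2, 19].

[2, 19]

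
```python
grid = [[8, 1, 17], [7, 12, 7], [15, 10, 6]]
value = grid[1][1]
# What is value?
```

grid[1] = [7, 12, 7]. Taking column 1 of that row yields 12.

12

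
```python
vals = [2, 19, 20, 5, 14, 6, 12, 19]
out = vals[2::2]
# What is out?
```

vals has length 8. The slice vals[2::2] selects indices [2, 4, 6] (2->20, 4->14, 6->12), giving [20, 14, 12].

[20, 14, 12]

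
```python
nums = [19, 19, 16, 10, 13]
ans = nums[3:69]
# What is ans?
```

nums has length 5. The slice nums[3:69] selects indices [3, 4] (3->10, 4->13), giving [10, 13].

[10, 13]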